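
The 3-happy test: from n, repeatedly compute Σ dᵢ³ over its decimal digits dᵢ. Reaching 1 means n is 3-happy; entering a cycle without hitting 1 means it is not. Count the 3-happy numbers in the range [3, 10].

3: 3 → 27 → 351 → 153 → 153  — not 3-happy
4: 4 → 64 → 280 → 520 → 133 → 55 → 250 → 133  — not 3-happy
5: 5 → 125 → 134 → 92 → 737 → 713 → 371 → 371  — not 3-happy
6: 6 → 216 → 225 → 141 → 66 → 432 → 99 → 1458 → 702 → 351 → 153 → 153  — not 3-happy
7: 7 → 343 → 118 → 514 → 190 → 730 → 370 → 370  — not 3-happy
8: 8 → 512 → 134 → 92 → 737 → 713 → 371 → 371  — not 3-happy
9: 9 → 729 → 1080 → 513 → 153 → 153  — not 3-happy
10: 10 → 1  — 3-happy
3-happy: 10

1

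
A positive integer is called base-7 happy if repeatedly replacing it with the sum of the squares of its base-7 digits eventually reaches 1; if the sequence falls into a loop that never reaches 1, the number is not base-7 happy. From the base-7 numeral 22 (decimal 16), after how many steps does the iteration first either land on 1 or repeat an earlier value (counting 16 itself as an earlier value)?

16 = (2,2)_7 → 2² + 2² = 4 + 4 = 8
8 = (1,1)_7 → 1² + 1² = 1 + 1 = 2
2 = (2)_7 → 2² = 4
4 = (4)_7 → 4² = 16  — 16 repeats.
That took 4 steps.

4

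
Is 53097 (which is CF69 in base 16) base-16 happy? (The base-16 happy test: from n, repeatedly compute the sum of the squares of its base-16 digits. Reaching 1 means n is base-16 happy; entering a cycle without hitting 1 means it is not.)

base-16 happy

53097 = (12,15,6,9)_16 → 12² + 15² + 6² + 9² = 486
486 = (1,14,6)_16 → 1² + 14² + 6² = 233
233 = (14,9)_16 → 14² + 9² = 277
277 = (1,1,5)_16 → 1² + 1² + 5² = 27
27 = (1,11)_16 → 1² + 11² = 122
122 = (7,10)_16 → 7² + 10² = 149
149 = (9,5)_16 → 9² + 5² = 106
106 = (6,10)_16 → 6² + 10² = 136
136 = (8,8)_16 → 8² + 8² = 128
128 = (8,0)_16 → 8² + 0² = 64
64 = (4,0)_16 → 4² + 0² = 16
16 = (1,0)_16 → 1² + 0² = 1  — reached 1.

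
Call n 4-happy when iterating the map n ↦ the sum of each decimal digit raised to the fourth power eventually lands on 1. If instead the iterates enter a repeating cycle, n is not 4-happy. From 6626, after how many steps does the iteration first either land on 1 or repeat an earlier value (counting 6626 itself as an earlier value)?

6626 → 3904
3904 → 6898
6898 → 16049
16049 → 8114
8114 → 4354
4354 → 1218
1218 → 4114
4114 → 514
514 → 882
882 → 8208
8208 → 8208  — 8208 repeats.
That took 11 steps.

11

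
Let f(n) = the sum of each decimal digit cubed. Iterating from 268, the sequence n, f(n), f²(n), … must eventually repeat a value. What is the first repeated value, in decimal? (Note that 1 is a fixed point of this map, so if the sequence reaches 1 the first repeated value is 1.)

370

268 → 736
736 → 586
586 → 853
853 → 664
664 → 496
496 → 1009
1009 → 730
730 → 370
370 → 370  — 370 already appeared earlier.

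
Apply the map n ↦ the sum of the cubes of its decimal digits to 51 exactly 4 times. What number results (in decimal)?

51 → 5³ + 1³ = 126
126 → 1³ + 2³ + 6³ = 225
225 → 2³ + 2³ + 5³ = 141
141 → 1³ + 4³ + 1³ = 66

66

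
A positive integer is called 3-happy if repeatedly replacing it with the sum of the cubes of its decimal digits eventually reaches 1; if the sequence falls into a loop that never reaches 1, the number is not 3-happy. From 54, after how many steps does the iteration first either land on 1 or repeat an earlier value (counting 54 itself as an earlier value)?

6

54 → 5³ + 4³ = 125 + 64 = 189
189 → 1³ + 8³ + 9³ = 1 + 512 + 729 = 1242
1242 → 1³ + 2³ + 4³ + 2³ = 1 + 8 + 64 + 8 = 81
81 → 8³ + 1³ = 512 + 1 = 513
513 → 5³ + 1³ + 3³ = 125 + 1 + 27 = 153
153 → 1³ + 5³ + 3³ = 1 + 125 + 27 = 153  — 153 repeats.
That took 6 steps.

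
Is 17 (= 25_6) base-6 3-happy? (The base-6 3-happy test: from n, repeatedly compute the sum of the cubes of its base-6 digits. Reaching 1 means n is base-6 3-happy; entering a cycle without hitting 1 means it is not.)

17 = (2,5)_6 → 2³ + 5³ = 133
133 = (3,4,1)_6 → 3³ + 4³ + 1³ = 92
92 = (2,3,2)_6 → 2³ + 3³ + 2³ = 43
43 = (1,1,1)_6 → 1³ + 1³ + 1³ = 3
3 = (3)_6 → 3³ = 27
27 = (4,3)_6 → 4³ + 3³ = 91
91 = (2,3,1)_6 → 2³ + 3³ + 1³ = 36
36 = (1,0,0)_6 → 1³ + 0³ + 0³ = 1  — reached 1.

base-6 3-happy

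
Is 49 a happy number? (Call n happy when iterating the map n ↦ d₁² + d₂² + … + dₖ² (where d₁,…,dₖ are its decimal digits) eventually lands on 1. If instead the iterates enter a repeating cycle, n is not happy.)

49 → 97
97 → 130
130 → 10
10 → 1  — reached 1.

happy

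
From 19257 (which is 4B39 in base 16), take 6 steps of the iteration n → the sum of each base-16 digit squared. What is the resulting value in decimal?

85

19257 = (4,11,3,9)_16 → 4² + 11² + 3² + 9² = 16 + 121 + 9 + 81 = 227
227 = (14,3)_16 → 14² + 3² = 196 + 9 = 205
205 = (12,13)_16 → 12² + 13² = 144 + 169 = 313
313 = (1,3,9)_16 → 1² + 3² + 9² = 1 + 9 + 81 = 91
91 = (5,11)_16 → 5² + 11² = 25 + 121 = 146
146 = (9,2)_16 → 9² + 2² = 81 + 4 = 85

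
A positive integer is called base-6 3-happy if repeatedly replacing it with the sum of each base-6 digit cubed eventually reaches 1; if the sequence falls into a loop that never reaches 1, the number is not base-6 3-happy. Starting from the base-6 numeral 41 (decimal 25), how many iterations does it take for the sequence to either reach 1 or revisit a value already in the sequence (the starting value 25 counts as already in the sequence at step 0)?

25 = (4,1)_6 → 4³ + 1³ = 64 + 1 = 65
65 = (1,4,5)_6 → 1³ + 4³ + 5³ = 1 + 64 + 125 = 190
190 = (5,1,4)_6 → 5³ + 1³ + 4³ = 125 + 1 + 64 = 190  — 190 repeats.
That took 3 steps.

3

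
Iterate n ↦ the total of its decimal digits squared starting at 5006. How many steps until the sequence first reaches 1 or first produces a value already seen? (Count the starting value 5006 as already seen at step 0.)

5006 → 5² + 0² + 0² + 6² = 61
61 → 6² + 1² = 37
37 → 3² + 7² = 58
58 → 5² + 8² = 89
89 → 8² + 9² = 145
145 → 1² + 4² + 5² = 42
42 → 4² + 2² = 20
20 → 2² + 0² = 4
4 → 4² = 16
16 → 1² + 6² = 37  — 37 repeats.
That took 10 steps.

10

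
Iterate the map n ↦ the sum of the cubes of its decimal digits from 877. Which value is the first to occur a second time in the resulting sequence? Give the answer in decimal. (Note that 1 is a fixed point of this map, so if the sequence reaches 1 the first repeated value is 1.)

1

877 → 8³ + 7³ + 7³ = 512 + 343 + 343 = 1198
1198 → 1³ + 1³ + 9³ + 8³ = 1 + 1 + 729 + 512 = 1243
1243 → 1³ + 2³ + 4³ + 3³ = 1 + 8 + 64 + 27 = 100
100 → 1³ + 0³ + 0³ = 1 + 0 + 0 = 1  — reached the fixed point 1.
1 → 1, so 1 is the first repeated value.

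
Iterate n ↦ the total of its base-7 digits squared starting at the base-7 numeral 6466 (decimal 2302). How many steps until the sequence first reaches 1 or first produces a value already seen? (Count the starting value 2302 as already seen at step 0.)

6

2302 = (6,4,6,6)_7 → 6² + 4² + 6² + 6² = 36 + 16 + 36 + 36 = 124
124 = (2,3,5)_7 → 2² + 3² + 5² = 4 + 9 + 25 = 38
38 = (5,3)_7 → 5² + 3² = 25 + 9 = 34
34 = (4,6)_7 → 4² + 6² = 16 + 36 = 52
52 = (1,0,3)_7 → 1² + 0² + 3² = 1 + 0 + 9 = 10
10 = (1,3)_7 → 1² + 3² = 1 + 9 = 10  — 10 repeats.
That took 6 steps.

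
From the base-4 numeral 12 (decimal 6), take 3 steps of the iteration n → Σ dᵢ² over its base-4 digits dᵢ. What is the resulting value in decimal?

4

6 = (1,2)_4 → 1² + 2² = 5
5 = (1,1)_4 → 1² + 1² = 2
2 = (2)_4 → 2² = 4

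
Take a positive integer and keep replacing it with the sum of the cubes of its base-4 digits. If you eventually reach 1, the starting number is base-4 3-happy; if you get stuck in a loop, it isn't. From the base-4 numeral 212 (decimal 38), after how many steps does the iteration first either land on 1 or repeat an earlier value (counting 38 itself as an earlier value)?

4

38 = (2,1,2)_4 → 17
17 = (1,0,1)_4 → 2
2 = (2)_4 → 8
8 = (2,0)_4 → 8  — 8 repeats.
That took 4 steps.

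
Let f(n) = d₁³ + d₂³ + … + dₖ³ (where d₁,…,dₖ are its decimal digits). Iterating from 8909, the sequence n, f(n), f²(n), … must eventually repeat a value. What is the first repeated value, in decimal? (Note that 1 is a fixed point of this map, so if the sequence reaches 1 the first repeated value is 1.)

8909 → 8³ + 9³ + 0³ + 9³ = 1970
1970 → 1³ + 9³ + 7³ + 0³ = 1073
1073 → 1³ + 0³ + 7³ + 3³ = 371
371 → 3³ + 7³ + 1³ = 371  — 371 already appeared earlier.

371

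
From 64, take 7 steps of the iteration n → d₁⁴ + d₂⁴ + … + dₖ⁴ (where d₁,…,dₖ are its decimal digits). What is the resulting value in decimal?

64 → 6⁴ + 4⁴ = 1296 + 256 = 1552
1552 → 1⁴ + 5⁴ + 5⁴ + 2⁴ = 1 + 625 + 625 + 16 = 1267
1267 → 1⁴ + 2⁴ + 6⁴ + 7⁴ = 1 + 16 + 1296 + 2401 = 3714
3714 → 3⁴ + 7⁴ + 1⁴ + 4⁴ = 81 + 2401 + 1 + 256 = 2739
2739 → 2⁴ + 7⁴ + 3⁴ + 9⁴ = 16 + 2401 + 81 + 6561 = 9059
9059 → 9⁴ + 0⁴ + 5⁴ + 9⁴ = 6561 + 0 + 625 + 6561 = 13747
13747 → 1⁴ + 3⁴ + 7⁴ + 4⁴ + 7⁴ = 1 + 81 + 2401 + 256 + 2401 = 5140

5140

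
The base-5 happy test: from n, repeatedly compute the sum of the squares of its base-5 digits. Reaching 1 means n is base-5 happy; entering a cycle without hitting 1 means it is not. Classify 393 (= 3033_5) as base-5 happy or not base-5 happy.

393 = (3,0,3,3)_5 → 27
27 = (1,0,2)_5 → 5
5 = (1,0)_5 → 1  — reached 1.

base-5 happy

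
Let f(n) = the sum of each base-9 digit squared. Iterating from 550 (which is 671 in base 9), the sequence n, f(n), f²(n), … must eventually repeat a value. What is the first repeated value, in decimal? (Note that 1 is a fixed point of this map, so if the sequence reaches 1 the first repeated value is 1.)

550 = (6,7,1)_9 → 6² + 7² + 1² = 86
86 = (1,0,5)_9 → 1² + 0² + 5² = 26
26 = (2,8)_9 → 2² + 8² = 68
68 = (7,5)_9 → 7² + 5² = 74
74 = (8,2)_9 → 8² + 2² = 68  — 68 already appeared earlier.

68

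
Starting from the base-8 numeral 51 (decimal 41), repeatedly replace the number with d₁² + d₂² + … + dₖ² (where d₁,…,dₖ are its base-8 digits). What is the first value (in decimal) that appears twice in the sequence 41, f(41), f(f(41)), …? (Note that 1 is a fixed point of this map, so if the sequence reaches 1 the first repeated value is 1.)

41 = (5,1)_8 → 26
26 = (3,2)_8 → 13
13 = (1,5)_8 → 26  — 26 already appeared earlier.

26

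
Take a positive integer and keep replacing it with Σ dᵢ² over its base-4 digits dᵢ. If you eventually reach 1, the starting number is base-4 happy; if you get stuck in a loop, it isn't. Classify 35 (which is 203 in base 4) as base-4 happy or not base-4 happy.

35 = (2,0,3)_4 → 2² + 0² + 3² = 13
13 = (3,1)_4 → 3² + 1² = 10
10 = (2,2)_4 → 2² + 2² = 8
8 = (2,0)_4 → 2² + 0² = 4
4 = (1,0)_4 → 1² + 0² = 1  — reached 1.

base-4 happy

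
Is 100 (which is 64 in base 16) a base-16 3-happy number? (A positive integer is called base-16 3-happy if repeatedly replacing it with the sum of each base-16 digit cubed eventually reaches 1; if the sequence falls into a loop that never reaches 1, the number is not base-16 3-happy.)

base-16 3-happy

100 = (6,4)_16 → 6³ + 4³ = 216 + 64 = 280
280 = (1,1,8)_16 → 1³ + 1³ + 8³ = 1 + 1 + 512 = 514
514 = (2,0,2)_16 → 2³ + 0³ + 2³ = 8 + 0 + 8 = 16
16 = (1,0)_16 → 1³ + 0³ = 1 + 0 = 1  — reached 1.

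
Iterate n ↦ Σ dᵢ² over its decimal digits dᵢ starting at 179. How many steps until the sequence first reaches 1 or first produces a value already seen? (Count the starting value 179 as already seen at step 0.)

12

179 → 1² + 7² + 9² = 131
131 → 1² + 3² + 1² = 11
11 → 1² + 1² = 2
2 → 2² = 4
4 → 4² = 16
16 → 1² + 6² = 37
37 → 3² + 7² = 58
58 → 5² + 8² = 89
89 → 8² + 9² = 145
145 → 1² + 4² + 5² = 42
42 → 4² + 2² = 20
20 → 2² + 0² = 4  — 4 repeats.
That took 12 steps.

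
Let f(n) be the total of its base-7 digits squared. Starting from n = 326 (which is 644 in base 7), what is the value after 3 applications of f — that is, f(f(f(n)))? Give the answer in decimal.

326 = (6,4,4)_7 → 6² + 4² + 4² = 68
68 = (1,2,5)_7 → 1² + 2² + 5² = 30
30 = (4,2)_7 → 4² + 2² = 20

20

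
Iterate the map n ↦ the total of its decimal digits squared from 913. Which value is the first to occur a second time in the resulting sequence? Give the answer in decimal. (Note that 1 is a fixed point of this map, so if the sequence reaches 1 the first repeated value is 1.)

913 → 9² + 1² + 3² = 81 + 1 + 9 = 91
91 → 9² + 1² = 81 + 1 = 82
82 → 8² + 2² = 64 + 4 = 68
68 → 6² + 8² = 36 + 64 = 100
100 → 1² + 0² + 0² = 1 + 0 + 0 = 1  — reached the fixed point 1.
1 → 1, so 1 is the first repeated value.

1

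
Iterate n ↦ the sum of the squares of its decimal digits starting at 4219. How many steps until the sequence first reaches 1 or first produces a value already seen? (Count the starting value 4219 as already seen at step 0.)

14

4219 → 4² + 2² + 1² + 9² = 16 + 4 + 1 + 81 = 102
102 → 1² + 0² + 2² = 1 + 0 + 4 = 5
5 → 5² = 25
25 → 2² + 5² = 4 + 25 = 29
29 → 2² + 9² = 4 + 81 = 85
85 → 8² + 5² = 64 + 25 = 89
89 → 8² + 9² = 64 + 81 = 145
145 → 1² + 4² + 5² = 1 + 16 + 25 = 42
42 → 4² + 2² = 16 + 4 = 20
20 → 2² + 0² = 4 + 0 = 4
4 → 4² = 16
16 → 1² + 6² = 1 + 36 = 37
37 → 3² + 7² = 9 + 49 = 58
58 → 5² + 8² = 25 + 64 = 89  — 89 repeats.
That took 14 steps.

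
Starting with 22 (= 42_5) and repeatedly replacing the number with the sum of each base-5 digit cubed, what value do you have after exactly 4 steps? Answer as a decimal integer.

22 = (4,2)_5 → 4³ + 2³ = 64 + 8 = 72
72 = (2,4,2)_5 → 2³ + 4³ + 2³ = 8 + 64 + 8 = 80
80 = (3,1,0)_5 → 3³ + 1³ + 0³ = 27 + 1 + 0 = 28
28 = (1,0,3)_5 → 1³ + 0³ + 3³ = 1 + 0 + 27 = 28

28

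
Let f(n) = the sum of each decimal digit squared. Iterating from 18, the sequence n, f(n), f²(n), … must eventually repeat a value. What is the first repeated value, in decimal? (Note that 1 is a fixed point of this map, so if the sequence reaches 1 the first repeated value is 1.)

37

18 → 1² + 8² = 65
65 → 6² + 5² = 61
61 → 6² + 1² = 37
37 → 3² + 7² = 58
58 → 5² + 8² = 89
89 → 8² + 9² = 145
145 → 1² + 4² + 5² = 42
42 → 4² + 2² = 20
20 → 2² + 0² = 4
4 → 4² = 16
16 → 1² + 6² = 37  — 37 already appeared earlier.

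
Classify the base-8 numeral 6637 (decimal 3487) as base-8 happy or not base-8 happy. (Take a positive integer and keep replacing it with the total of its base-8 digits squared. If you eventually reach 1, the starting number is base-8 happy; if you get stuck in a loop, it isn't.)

base-8 happy

3487 = (6,6,3,7)_8 → 6² + 6² + 3² + 7² = 130
130 = (2,0,2)_8 → 2² + 0² + 2² = 8
8 = (1,0)_8 → 1² + 0² = 1  — reached 1.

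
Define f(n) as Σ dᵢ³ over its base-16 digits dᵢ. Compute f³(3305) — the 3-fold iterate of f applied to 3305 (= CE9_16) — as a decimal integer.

4706

3305 = (12,14,9)_16 → 12³ + 14³ + 9³ = 1728 + 2744 + 729 = 5201
5201 = (1,4,5,1)_16 → 1³ + 4³ + 5³ + 1³ = 1 + 64 + 125 + 1 = 191
191 = (11,15)_16 → 11³ + 15³ = 1331 + 3375 = 4706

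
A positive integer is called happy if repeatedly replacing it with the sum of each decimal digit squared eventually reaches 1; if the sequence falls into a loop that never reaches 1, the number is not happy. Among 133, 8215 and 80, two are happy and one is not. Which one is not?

133: 133 → 19 → 82 → 68 → 100 → 1  — reaches 1 (happy)
8215: 8215 → 94 → 97 → 130 → 10 → 1  — reaches 1 (happy)
80: 80 → 64 → 52 → 29 → 85 → 89 → 145 → 42 → 20 → 4 → 16 → 37 → 58 → 89  — repeats 89 (not happy)

80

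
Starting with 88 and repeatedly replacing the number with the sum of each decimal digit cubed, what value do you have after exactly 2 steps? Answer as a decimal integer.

73

88 → 8³ + 8³ = 1024
1024 → 1³ + 0³ + 2³ + 4³ = 73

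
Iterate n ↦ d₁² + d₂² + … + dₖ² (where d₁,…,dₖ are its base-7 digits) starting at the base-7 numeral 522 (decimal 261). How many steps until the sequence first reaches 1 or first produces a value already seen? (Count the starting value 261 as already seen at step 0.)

6

261 = (5,2,2)_7 → 5² + 2² + 2² = 25 + 4 + 4 = 33
33 = (4,5)_7 → 4² + 5² = 16 + 25 = 41
41 = (5,6)_7 → 5² + 6² = 25 + 36 = 61
61 = (1,1,5)_7 → 1² + 1² + 5² = 1 + 1 + 25 = 27
27 = (3,6)_7 → 3² + 6² = 9 + 36 = 45
45 = (6,3)_7 → 6² + 3² = 36 + 9 = 45  — 45 repeats.
That took 6 steps.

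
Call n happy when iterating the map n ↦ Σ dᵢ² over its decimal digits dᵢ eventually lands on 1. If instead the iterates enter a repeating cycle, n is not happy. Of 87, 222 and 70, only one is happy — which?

87: 87 → 113 → 11 → 2 → 4 → 16 → 37 → 58 → 89 → 145 → 42 → 20 → 4  — repeats 4 (not happy)
222: 222 → 12 → 5 → 25 → 29 → 85 → 89 → 145 → 42 → 20 → 4 → 16 → 37 → 58 → 89  — repeats 89 (not happy)
70: 70 → 49 → 97 → 130 → 10 → 1  — reaches 1 (happy)

70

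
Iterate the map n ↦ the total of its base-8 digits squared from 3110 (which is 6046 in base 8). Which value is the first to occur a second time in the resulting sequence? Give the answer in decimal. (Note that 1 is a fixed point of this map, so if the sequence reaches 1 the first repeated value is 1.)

10

3110 = (6,0,4,6)_8 → 6² + 0² + 4² + 6² = 36 + 0 + 16 + 36 = 88
88 = (1,3,0)_8 → 1² + 3² + 0² = 1 + 9 + 0 = 10
10 = (1,2)_8 → 1² + 2² = 1 + 4 = 5
5 = (5)_8 → 5² = 25
25 = (3,1)_8 → 3² + 1² = 9 + 1 = 10  — 10 already appeared earlier.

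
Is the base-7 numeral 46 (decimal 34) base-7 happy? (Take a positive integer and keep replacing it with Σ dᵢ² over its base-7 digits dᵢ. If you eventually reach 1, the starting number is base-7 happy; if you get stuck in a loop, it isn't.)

34 = (4,6)_7 → 4² + 6² = 16 + 36 = 52
52 = (1,0,3)_7 → 1² + 0² + 3² = 1 + 0 + 9 = 10
10 = (1,3)_7 → 1² + 3² = 1 + 9 = 10  — 10 already seen; the sequence cycles without reaching 1.

not base-7 happy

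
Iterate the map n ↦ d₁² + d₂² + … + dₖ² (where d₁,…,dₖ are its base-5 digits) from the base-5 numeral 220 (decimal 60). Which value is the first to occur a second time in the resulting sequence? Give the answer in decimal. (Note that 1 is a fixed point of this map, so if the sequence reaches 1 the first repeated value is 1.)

10

60 = (2,2,0)_5 → 2² + 2² + 0² = 4 + 4 + 0 = 8
8 = (1,3)_5 → 1² + 3² = 1 + 9 = 10
10 = (2,0)_5 → 2² + 0² = 4 + 0 = 4
4 = (4)_5 → 4² = 16
16 = (3,1)_5 → 3² + 1² = 9 + 1 = 10  — 10 already appeared earlier.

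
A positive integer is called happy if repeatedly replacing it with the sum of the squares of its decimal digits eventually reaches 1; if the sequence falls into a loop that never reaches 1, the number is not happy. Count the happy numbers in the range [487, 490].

487: 487 → 129 → 86 → 100 → 1  — happy
488: 488 → 144 → 33 → 18 → 65 → 61 → 37 → 58 → 89 → 145 → 42 → 20 → 4 → 16 → 37  — not happy
489: 489 → 161 → 38 → 73 → 58 → 89 → 145 → 42 → 20 → 4 → 16 → 37 → 58  — not happy
490: 490 → 97 → 130 → 10 → 1  — happy
happy: 487, 490

2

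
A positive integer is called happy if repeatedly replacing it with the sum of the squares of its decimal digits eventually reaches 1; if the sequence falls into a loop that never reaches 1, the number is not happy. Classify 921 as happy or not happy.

921 → 9² + 2² + 1² = 86
86 → 8² + 6² = 100
100 → 1² + 0² + 0² = 1  — reached 1.

happy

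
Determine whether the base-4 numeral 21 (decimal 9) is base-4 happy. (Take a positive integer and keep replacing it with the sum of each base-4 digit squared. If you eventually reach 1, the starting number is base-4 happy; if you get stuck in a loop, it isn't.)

9 = (2,1)_4 → 5
5 = (1,1)_4 → 2
2 = (2)_4 → 4
4 = (1,0)_4 → 1  — reached 1.

base-4 happy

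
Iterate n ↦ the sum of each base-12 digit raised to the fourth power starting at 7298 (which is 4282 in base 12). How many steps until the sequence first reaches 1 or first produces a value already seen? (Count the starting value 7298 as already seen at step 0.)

7298 = (4,2,8,2)_12 → 4⁴ + 2⁴ + 8⁴ + 2⁴ = 4384
4384 = (2,6,5,4)_12 → 2⁴ + 6⁴ + 5⁴ + 4⁴ = 2193
2193 = (1,3,2,9)_12 → 1⁴ + 3⁴ + 2⁴ + 9⁴ = 6659
6659 = (3,10,2,11)_12 → 3⁴ + 10⁴ + 2⁴ + 11⁴ = 24738
24738 = (1,2,3,9,6)_12 → 1⁴ + 2⁴ + 3⁴ + 9⁴ + 6⁴ = 7955
7955 = (4,7,2,11)_12 → 4⁴ + 7⁴ + 2⁴ + 11⁴ = 17314
17314 = (10,0,2,10)_12 → 10⁴ + 0⁴ + 2⁴ + 10⁴ = 20016
20016 = (11,7,0,0)_12 → 11⁴ + 7⁴ + 0⁴ + 0⁴ = 17042
17042 = (9,10,4,2)_12 → 9⁴ + 10⁴ + 4⁴ + 2⁴ = 16833
16833 = (9,8,10,9)_12 → 9⁴ + 8⁴ + 10⁴ + 9⁴ = 27218
27218 = (1,3,9,0,2)_12 → 1⁴ + 3⁴ + 9⁴ + 0⁴ + 2⁴ = 6659  — 6659 repeats.
That took 11 steps.

11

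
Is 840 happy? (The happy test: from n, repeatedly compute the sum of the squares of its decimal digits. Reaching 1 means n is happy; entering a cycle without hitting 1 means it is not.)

not happy

840 → 8² + 4² + 0² = 80
80 → 8² + 0² = 64
64 → 6² + 4² = 52
52 → 5² + 2² = 29
29 → 2² + 9² = 85
85 → 8² + 5² = 89
89 → 8² + 9² = 145
145 → 1² + 4² + 5² = 42
42 → 4² + 2² = 20
20 → 2² + 0² = 4
4 → 4² = 16
16 → 1² + 6² = 37
37 → 3² + 7² = 58
58 → 5² + 8² = 89  — 89 already seen; the sequence cycles without reaching 1.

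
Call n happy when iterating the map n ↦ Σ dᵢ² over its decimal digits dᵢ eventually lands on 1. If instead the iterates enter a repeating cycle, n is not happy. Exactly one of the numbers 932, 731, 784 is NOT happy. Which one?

932: 932 → 94 → 97 → 130 → 10 → 1  — reaches 1 (happy)
731: 731 → 59 → 106 → 37 → 58 → 89 → 145 → 42 → 20 → 4 → 16 → 37  — repeats 37 (not happy)
784: 784 → 129 → 86 → 100 → 1  — reaches 1 (happy)

731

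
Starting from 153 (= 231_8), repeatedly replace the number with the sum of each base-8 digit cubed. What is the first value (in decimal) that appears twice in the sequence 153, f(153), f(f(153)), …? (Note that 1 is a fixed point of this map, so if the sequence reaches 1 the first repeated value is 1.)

1

153 = (2,3,1)_8 → 2³ + 3³ + 1³ = 8 + 27 + 1 = 36
36 = (4,4)_8 → 4³ + 4³ = 64 + 64 = 128
128 = (2,0,0)_8 → 2³ + 0³ + 0³ = 8 + 0 + 0 = 8
8 = (1,0)_8 → 1³ + 0³ = 1 + 0 = 1  — reached the fixed point 1.
1 → 1, so 1 is the first repeated value.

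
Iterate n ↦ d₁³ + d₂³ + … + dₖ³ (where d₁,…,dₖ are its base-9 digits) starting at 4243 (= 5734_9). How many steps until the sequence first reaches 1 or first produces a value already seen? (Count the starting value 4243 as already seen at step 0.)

3

4243 = (5,7,3,4)_9 → 559
559 = (6,8,1)_9 → 729
729 = (1,0,0,0)_9 → 1  — reached 1.
That took 3 steps.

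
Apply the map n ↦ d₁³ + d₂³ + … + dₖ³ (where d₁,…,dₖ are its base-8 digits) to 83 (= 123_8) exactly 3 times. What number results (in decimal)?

8

83 = (1,2,3)_8 → 1³ + 2³ + 3³ = 1 + 8 + 27 = 36
36 = (4,4)_8 → 4³ + 4³ = 64 + 64 = 128
128 = (2,0,0)_8 → 2³ + 0³ + 0³ = 8 + 0 + 0 = 8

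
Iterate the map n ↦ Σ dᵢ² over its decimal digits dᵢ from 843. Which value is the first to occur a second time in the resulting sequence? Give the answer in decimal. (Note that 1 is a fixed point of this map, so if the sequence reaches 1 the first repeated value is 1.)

843 → 8² + 4² + 3² = 64 + 16 + 9 = 89
89 → 8² + 9² = 64 + 81 = 145
145 → 1² + 4² + 5² = 1 + 16 + 25 = 42
42 → 4² + 2² = 16 + 4 = 20
20 → 2² + 0² = 4 + 0 = 4
4 → 4² = 16
16 → 1² + 6² = 1 + 36 = 37
37 → 3² + 7² = 9 + 49 = 58
58 → 5² + 8² = 25 + 64 = 89  — 89 already appeared earlier.

89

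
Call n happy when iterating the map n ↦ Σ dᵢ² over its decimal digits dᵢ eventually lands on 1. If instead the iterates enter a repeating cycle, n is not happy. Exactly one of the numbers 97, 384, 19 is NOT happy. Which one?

97: 97 → 130 → 10 → 1  — reaches 1 (happy)
384: 384 → 89 → 145 → 42 → 20 → 4 → 16 → 37 → 58 → 89  — repeats 89 (not happy)
19: 19 → 82 → 68 → 100 → 1  — reaches 1 (happy)

384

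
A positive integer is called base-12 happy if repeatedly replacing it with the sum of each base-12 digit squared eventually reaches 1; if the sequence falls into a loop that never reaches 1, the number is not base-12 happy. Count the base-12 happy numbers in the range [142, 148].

142: 142 → 221 → 62 → 29 → 29  — not base-12 happy
143: 143 → 242 → 69 → 106 → 164 → 66 → 61 → 26 → 8 → 64 → 41 → 34 → 104 → 128 → 164  — not base-12 happy
144: 144 → 1  — base-12 happy
145: 145 → 2 → 4 → 16 → 17 → 26 → 8 → 64 → 41 → 34 → 104 → 128 → 164 → 66 → 61 → 26  — not base-12 happy
146: 146 → 5 → 25 → 5  — not base-12 happy
147: 147 → 10 → 100 → 80 → 100  — not base-12 happy
148: 148 → 17 → 26 → 8 → 64 → 41 → 34 → 104 → 128 → 164 → 66 → 61 → 26  — not base-12 happy
base-12 happy: 144

1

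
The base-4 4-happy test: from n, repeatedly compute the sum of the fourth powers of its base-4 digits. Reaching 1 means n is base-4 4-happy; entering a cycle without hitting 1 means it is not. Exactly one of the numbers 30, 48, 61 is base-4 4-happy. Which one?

30: 30 → 98 → 33 → 17 → 2 → 16 → 1  — reaches 1 (base-4 4-happy)
48: 48 → 81 → 3 → 81  — repeats 81 (not base-4 4-happy)
61: 61 → 163 → 113 → 83 → 83  — repeats 83 (not base-4 4-happy)

30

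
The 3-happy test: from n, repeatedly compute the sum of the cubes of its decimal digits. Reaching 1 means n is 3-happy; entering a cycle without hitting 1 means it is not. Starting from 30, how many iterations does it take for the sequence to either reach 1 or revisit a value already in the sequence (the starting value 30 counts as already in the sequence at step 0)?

30 → 3³ + 0³ = 27 + 0 = 27
27 → 2³ + 7³ = 8 + 343 = 351
351 → 3³ + 5³ + 1³ = 27 + 125 + 1 = 153
153 → 1³ + 5³ + 3³ = 1 + 125 + 27 = 153  — 153 repeats.
That took 4 steps.

4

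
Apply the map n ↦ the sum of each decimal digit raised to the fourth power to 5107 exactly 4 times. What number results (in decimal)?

13139

5107 → 5⁴ + 1⁴ + 0⁴ + 7⁴ = 3027
3027 → 3⁴ + 0⁴ + 2⁴ + 7⁴ = 2498
2498 → 2⁴ + 4⁴ + 9⁴ + 8⁴ = 10929
10929 → 1⁴ + 0⁴ + 9⁴ + 2⁴ + 9⁴ = 13139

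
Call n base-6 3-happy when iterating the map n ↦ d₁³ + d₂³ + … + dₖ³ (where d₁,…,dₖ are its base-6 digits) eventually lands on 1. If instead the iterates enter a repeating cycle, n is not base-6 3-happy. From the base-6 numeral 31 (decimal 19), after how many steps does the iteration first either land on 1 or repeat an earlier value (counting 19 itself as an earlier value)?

19 = (3,1)_6 → 3³ + 1³ = 28
28 = (4,4)_6 → 4³ + 4³ = 128
128 = (3,3,2)_6 → 3³ + 3³ + 2³ = 62
62 = (1,4,2)_6 → 1³ + 4³ + 2³ = 73
73 = (2,0,1)_6 → 2³ + 0³ + 1³ = 9
9 = (1,3)_6 → 1³ + 3³ = 28  — 28 repeats.
That took 6 steps.

6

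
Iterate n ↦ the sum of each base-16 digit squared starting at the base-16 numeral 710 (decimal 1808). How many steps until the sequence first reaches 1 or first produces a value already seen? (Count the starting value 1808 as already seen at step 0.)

1808 = (7,1,0)_16 → 7² + 1² + 0² = 50
50 = (3,2)_16 → 3² + 2² = 13
13 = (13)_16 → 13² = 169
169 = (10,9)_16 → 10² + 9² = 181
181 = (11,5)_16 → 11² + 5² = 146
146 = (9,2)_16 → 9² + 2² = 85
85 = (5,5)_16 → 5² + 5² = 50  — 50 repeats.
That took 7 steps.

7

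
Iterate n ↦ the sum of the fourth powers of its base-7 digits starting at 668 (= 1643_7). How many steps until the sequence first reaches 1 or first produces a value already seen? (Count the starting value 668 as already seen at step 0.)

12

668 = (1,6,4,3)_7 → 1⁴ + 6⁴ + 4⁴ + 3⁴ = 1634
1634 = (4,5,2,3)_7 → 4⁴ + 5⁴ + 2⁴ + 3⁴ = 978
978 = (2,5,6,5)_7 → 2⁴ + 5⁴ + 6⁴ + 5⁴ = 2562
2562 = (1,0,3,2,0)_7 → 1⁴ + 0⁴ + 3⁴ + 2⁴ + 0⁴ = 98
98 = (2,0,0)_7 → 2⁴ + 0⁴ + 0⁴ = 16
16 = (2,2)_7 → 2⁴ + 2⁴ = 32
32 = (4,4)_7 → 4⁴ + 4⁴ = 512
512 = (1,3,3,1)_7 → 1⁴ + 3⁴ + 3⁴ + 1⁴ = 164
164 = (3,2,3)_7 → 3⁴ + 2⁴ + 3⁴ = 178
178 = (3,4,3)_7 → 3⁴ + 4⁴ + 3⁴ = 418
418 = (1,1,3,5)_7 → 1⁴ + 1⁴ + 3⁴ + 5⁴ = 708
708 = (2,0,3,1)_7 → 2⁴ + 0⁴ + 3⁴ + 1⁴ = 98  — 98 repeats.
That took 12 steps.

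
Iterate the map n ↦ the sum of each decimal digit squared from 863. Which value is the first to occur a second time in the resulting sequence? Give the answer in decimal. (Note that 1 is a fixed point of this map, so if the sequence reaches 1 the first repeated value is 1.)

863 → 8² + 6² + 3² = 109
109 → 1² + 0² + 9² = 82
82 → 8² + 2² = 68
68 → 6² + 8² = 100
100 → 1² + 0² + 0² = 1  — reached the fixed point 1.
1 → 1, so 1 is the first repeated value.

1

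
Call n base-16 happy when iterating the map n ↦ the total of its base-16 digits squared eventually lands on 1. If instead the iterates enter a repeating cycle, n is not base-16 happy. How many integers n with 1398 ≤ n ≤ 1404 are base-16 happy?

1398: 1398 → 110 → 232 → 260 → 17 → 2 → 4 → 16 → 1  — base-16 happy
1399: 1399 → 123 → 170 → 200 → 208 → 169 → 181 → 146 → 85 → 50 → 13 → 169  — not base-16 happy
1400: 1400 → 138 → 164 → 116 → 65 → 17 → 2 → 4 → 16 → 1  — base-16 happy
1401: 1401 → 155 → 202 → 244 → 241 → 226 → 200 → 208 → 169 → 181 → 146 → 85 → 50 → 13 → 169  — not base-16 happy
1402: 1402 → 174 → 296 → 69 → 41 → 85 → 50 → 13 → 169 → 181 → 146 → 85  — not base-16 happy
1403: 1403 → 195 → 153 → 162 → 104 → 100 → 52 → 25 → 82 → 29 → 170 → 200 → 208 → 169 → 181 → 146 → 85 → 50 → 13 → 169  — not base-16 happy
1404: 1404 → 218 → 269 → 170 → 200 → 208 → 169 → 181 → 146 → 85 → 50 → 13 → 169  — not base-16 happy
base-16 happy: 1398, 1400

2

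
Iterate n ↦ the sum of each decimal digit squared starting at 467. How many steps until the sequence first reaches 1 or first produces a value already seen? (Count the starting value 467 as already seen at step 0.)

11

467 → 4² + 6² + 7² = 101
101 → 1² + 0² + 1² = 2
2 → 2² = 4
4 → 4² = 16
16 → 1² + 6² = 37
37 → 3² + 7² = 58
58 → 5² + 8² = 89
89 → 8² + 9² = 145
145 → 1² + 4² + 5² = 42
42 → 4² + 2² = 20
20 → 2² + 0² = 4  — 4 repeats.
That took 11 steps.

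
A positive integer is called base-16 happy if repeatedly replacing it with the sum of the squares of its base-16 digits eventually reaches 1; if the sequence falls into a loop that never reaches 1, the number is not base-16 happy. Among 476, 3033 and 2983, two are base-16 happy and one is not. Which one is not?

2983

476: 476 → 314 → 110 → 232 → 260 → 17 → 2 → 4 → 16 → 1  — reaches 1 (base-16 happy)
3033: 3033 → 371 → 59 → 130 → 68 → 32 → 4 → 16 → 1  — reaches 1 (base-16 happy)
2983: 2983 → 270 → 197 → 169 → 181 → 146 → 85 → 50 → 13 → 169  — repeats 169 (not base-16 happy)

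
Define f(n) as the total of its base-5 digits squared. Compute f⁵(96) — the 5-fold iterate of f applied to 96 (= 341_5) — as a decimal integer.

10

96 = (3,4,1)_5 → 3² + 4² + 1² = 9 + 16 + 1 = 26
26 = (1,0,1)_5 → 1² + 0² + 1² = 1 + 0 + 1 = 2
2 = (2)_5 → 2² = 4
4 = (4)_5 → 4² = 16
16 = (3,1)_5 → 3² + 1² = 9 + 1 = 10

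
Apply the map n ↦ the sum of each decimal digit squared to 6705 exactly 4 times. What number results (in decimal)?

6705 → 6² + 7² + 0² + 5² = 110
110 → 1² + 1² + 0² = 2
2 → 2² = 4
4 → 4² = 16

16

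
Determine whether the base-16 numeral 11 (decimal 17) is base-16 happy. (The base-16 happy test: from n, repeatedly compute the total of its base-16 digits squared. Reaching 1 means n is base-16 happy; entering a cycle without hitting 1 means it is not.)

17 = (1,1)_16 → 1² + 1² = 2
2 = (2)_16 → 2² = 4
4 = (4)_16 → 4² = 16
16 = (1,0)_16 → 1² + 0² = 1  — reached 1.

base-16 happy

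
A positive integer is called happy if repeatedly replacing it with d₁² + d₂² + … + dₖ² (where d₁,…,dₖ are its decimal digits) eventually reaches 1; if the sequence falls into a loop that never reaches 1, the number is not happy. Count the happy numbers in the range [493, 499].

493: 493 → 106 → 37 → 58 → 89 → 145 → 42 → 20 → 4 → 16 → 37  (repeats 37)
494: 494 → 113 → 11 → 2 → 4 → 16 → 37 → 58 → 89 → 145 → 42 → 20 → 4  (repeats 4)
495: 495 → 122 → 9 → 81 → 65 → 61 → 37 → 58 → 89 → 145 → 42 → 20 → 4 → 16 → 37  (repeats 37)
496: 496 → 133 → 19 → 82 → 68 → 100 → 1  (reaches 1)
497: 497 → 146 → 53 → 34 → 25 → 29 → 85 → 89 → 145 → 42 → 20 → 4 → 16 → 37 → 58 → 89  (repeats 89)
498: 498 → 161 → 38 → 73 → 58 → 89 → 145 → 42 → 20 → 4 → 16 → 37 → 58  (repeats 58)
499: 499 → 178 → 114 → 18 → 65 → 61 → 37 → 58 → 89 → 145 → 42 → 20 → 4 → 16 → 37  (repeats 37)
happy: 496

1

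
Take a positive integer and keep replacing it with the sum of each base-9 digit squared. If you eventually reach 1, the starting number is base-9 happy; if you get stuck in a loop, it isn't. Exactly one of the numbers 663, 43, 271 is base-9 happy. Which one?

663: 663 → 101 → 9 → 1  — reaches 1 (base-9 happy)
43: 43 → 65 → 53 → 89 → 65  — repeats 65 (not base-9 happy)
271: 271 → 19 → 5 → 25 → 53 → 89 → 65 → 53  — repeats 53 (not base-9 happy)

663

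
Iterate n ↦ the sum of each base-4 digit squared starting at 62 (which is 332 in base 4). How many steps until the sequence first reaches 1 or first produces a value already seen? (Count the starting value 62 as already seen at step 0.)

62 = (3,3,2)_4 → 3² + 3² + 2² = 22
22 = (1,1,2)_4 → 1² + 1² + 2² = 6
6 = (1,2)_4 → 1² + 2² = 5
5 = (1,1)_4 → 1² + 1² = 2
2 = (2)_4 → 2² = 4
4 = (1,0)_4 → 1² + 0² = 1  — reached 1.
That took 6 steps.

6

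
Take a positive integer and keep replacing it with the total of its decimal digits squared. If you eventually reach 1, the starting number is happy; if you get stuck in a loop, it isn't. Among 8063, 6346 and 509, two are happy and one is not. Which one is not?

8063: 8063 → 109 → 82 → 68 → 100 → 1  — reaches 1 (happy)
6346: 6346 → 97 → 130 → 10 → 1  — reaches 1 (happy)
509: 509 → 106 → 37 → 58 → 89 → 145 → 42 → 20 → 4 → 16 → 37  — repeats 37 (not happy)

509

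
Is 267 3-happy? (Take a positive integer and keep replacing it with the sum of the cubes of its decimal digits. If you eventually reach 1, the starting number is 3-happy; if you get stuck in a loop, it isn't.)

267 → 2³ + 6³ + 7³ = 8 + 216 + 343 = 567
567 → 5³ + 6³ + 7³ = 125 + 216 + 343 = 684
684 → 6³ + 8³ + 4³ = 216 + 512 + 64 = 792
792 → 7³ + 9³ + 2³ = 343 + 729 + 8 = 1080
1080 → 1³ + 0³ + 8³ + 0³ = 1 + 0 + 512 + 0 = 513
513 → 5³ + 1³ + 3³ = 125 + 1 + 27 = 153
153 → 1³ + 5³ + 3³ = 1 + 125 + 27 = 153  — 153 already seen; the sequence cycles without reaching 1.

not 3-happy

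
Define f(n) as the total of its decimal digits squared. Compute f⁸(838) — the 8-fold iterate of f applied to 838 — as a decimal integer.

42

838 → 8² + 3² + 8² = 64 + 9 + 64 = 137
137 → 1² + 3² + 7² = 1 + 9 + 49 = 59
59 → 5² + 9² = 25 + 81 = 106
106 → 1² + 0² + 6² = 1 + 0 + 36 = 37
37 → 3² + 7² = 9 + 49 = 58
58 → 5² + 8² = 25 + 64 = 89
89 → 8² + 9² = 64 + 81 = 145
145 → 1² + 4² + 5² = 1 + 16 + 25 = 42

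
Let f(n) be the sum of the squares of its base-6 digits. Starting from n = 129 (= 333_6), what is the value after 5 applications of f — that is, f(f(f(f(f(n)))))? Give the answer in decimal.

129 = (3,3,3)_6 → 3² + 3² + 3² = 27
27 = (4,3)_6 → 4² + 3² = 25
25 = (4,1)_6 → 4² + 1² = 17
17 = (2,5)_6 → 2² + 5² = 29
29 = (4,5)_6 → 4² + 5² = 41

41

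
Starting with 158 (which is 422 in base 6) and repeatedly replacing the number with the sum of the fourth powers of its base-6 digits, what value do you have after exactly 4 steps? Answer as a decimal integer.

1522

158 = (4,2,2)_6 → 4⁴ + 2⁴ + 2⁴ = 256 + 16 + 16 = 288
288 = (1,2,0,0)_6 → 1⁴ + 2⁴ + 0⁴ + 0⁴ = 1 + 16 + 0 + 0 = 17
17 = (2,5)_6 → 2⁴ + 5⁴ = 16 + 625 = 641
641 = (2,5,4,5)_6 → 2⁴ + 5⁴ + 4⁴ + 5⁴ = 16 + 625 + 256 + 625 = 1522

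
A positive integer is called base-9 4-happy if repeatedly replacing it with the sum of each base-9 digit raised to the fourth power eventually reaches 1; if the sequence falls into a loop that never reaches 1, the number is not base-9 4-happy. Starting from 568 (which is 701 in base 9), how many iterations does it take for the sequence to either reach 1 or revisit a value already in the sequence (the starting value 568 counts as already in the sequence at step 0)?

14

568 = (7,0,1)_9 → 2402
2402 = (3,2,5,8)_9 → 4818
4818 = (6,5,4,3)_9 → 2258
2258 = (3,0,7,8)_9 → 6578
6578 = (1,0,0,1,8)_9 → 4098
4098 = (5,5,5,3)_9 → 1956
1956 = (2,6,1,3)_9 → 1394
1394 = (1,8,1,8)_9 → 8194
8194 = (1,2,2,1,4)_9 → 290
290 = (3,5,2)_9 → 722
722 = (8,8,2)_9 → 8208
8208 = (1,2,2,3,0)_9 → 114
114 = (1,3,6)_9 → 1378
1378 = (1,8,0,1)_9 → 4098  — 4098 repeats.
That took 14 steps.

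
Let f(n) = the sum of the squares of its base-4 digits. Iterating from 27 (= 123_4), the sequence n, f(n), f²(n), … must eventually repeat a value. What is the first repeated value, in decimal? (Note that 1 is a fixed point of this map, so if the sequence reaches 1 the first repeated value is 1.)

1

27 = (1,2,3)_4 → 1² + 2² + 3² = 14
14 = (3,2)_4 → 3² + 2² = 13
13 = (3,1)_4 → 3² + 1² = 10
10 = (2,2)_4 → 2² + 2² = 8
8 = (2,0)_4 → 2² + 0² = 4
4 = (1,0)_4 → 1² + 0² = 1  — reached the fixed point 1.
1 → 1, so 1 is the first repeated value.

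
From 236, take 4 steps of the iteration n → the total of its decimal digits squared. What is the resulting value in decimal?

10

236 → 49
49 → 97
97 → 130
130 → 10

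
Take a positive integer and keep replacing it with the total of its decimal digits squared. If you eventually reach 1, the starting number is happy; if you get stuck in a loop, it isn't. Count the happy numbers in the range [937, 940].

937: 937 → 139 → 91 → 82 → 68 → 100 → 1  — happy
938: 938 → 154 → 42 → 20 → 4 → 16 → 37 → 58 → 89 → 145 → 42  — not happy
939: 939 → 171 → 51 → 26 → 40 → 16 → 37 → 58 → 89 → 145 → 42 → 20 → 4 → 16  — not happy
940: 940 → 97 → 130 → 10 → 1  — happy
happy: 937, 940

2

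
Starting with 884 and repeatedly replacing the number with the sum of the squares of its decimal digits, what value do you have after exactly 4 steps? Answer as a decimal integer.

65

884 → 8² + 8² + 4² = 144
144 → 1² + 4² + 4² = 33
33 → 3² + 3² = 18
18 → 1² + 8² = 65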